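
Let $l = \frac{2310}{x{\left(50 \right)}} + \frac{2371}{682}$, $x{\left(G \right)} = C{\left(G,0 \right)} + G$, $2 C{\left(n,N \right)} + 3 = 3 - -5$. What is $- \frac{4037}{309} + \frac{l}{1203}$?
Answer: $- \frac{1100711797}{84505938} \approx -13.025$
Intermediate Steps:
$C{\left(n,N \right)} = \frac{5}{2}$ ($C{\left(n,N \right)} = - \frac{3}{2} + \frac{3 - -5}{2} = - \frac{3}{2} + \frac{3 + 5}{2} = - \frac{3}{2} + \frac{1}{2} \cdot 8 = - \frac{3}{2} + 4 = \frac{5}{2}$)
$x{\left(G \right)} = \frac{5}{2} + G$
$l = \frac{32379}{682}$ ($l = \frac{2310}{\frac{5}{2} + 50} + \frac{2371}{682} = \frac{2310}{\frac{105}{2}} + 2371 \cdot \frac{1}{682} = 2310 \cdot \frac{2}{105} + \frac{2371}{682} = 44 + \frac{2371}{682} = \frac{32379}{682} \approx 47.477$)
$- \frac{4037}{309} + \frac{l}{1203} = - \frac{4037}{309} + \frac{32379}{682 \cdot 1203} = \left(-4037\right) \frac{1}{309} + \frac{32379}{682} \cdot \frac{1}{1203} = - \frac{4037}{309} + \frac{10793}{273482} = - \frac{1100711797}{84505938}$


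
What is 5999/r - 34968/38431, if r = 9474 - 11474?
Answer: -300483569/76862000 ≈ -3.9094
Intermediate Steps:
r = -2000
5999/r - 34968/38431 = 5999/(-2000) - 34968/38431 = 5999*(-1/2000) - 34968*1/38431 = -5999/2000 - 34968/38431 = -300483569/76862000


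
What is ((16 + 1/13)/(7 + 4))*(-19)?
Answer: -361/13 ≈ -27.769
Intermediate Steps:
((16 + 1/13)/(7 + 4))*(-19) = ((16 + 1/13)/11)*(-19) = ((209/13)*(1/11))*(-19) = (19/13)*(-19) = -361/13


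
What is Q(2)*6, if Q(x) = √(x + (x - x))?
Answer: 6*√2 ≈ 8.4853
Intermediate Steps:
Q(x) = √x (Q(x) = √(x + 0) = √x)
Q(2)*6 = √2*6 = 6*√2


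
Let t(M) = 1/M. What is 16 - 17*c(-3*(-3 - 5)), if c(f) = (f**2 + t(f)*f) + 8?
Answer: -9929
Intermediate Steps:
c(f) = 9 + f**2 (c(f) = (f**2 + f/f) + 8 = (f**2 + 1) + 8 = (1 + f**2) + 8 = 9 + f**2)
16 - 17*c(-3*(-3 - 5)) = 16 - 17*(9 + (-3*(-3 - 5))**2) = 16 - 17*(9 + (-3*(-8))**2) = 16 - 17*(9 + 24**2) = 16 - 17*(9 + 576) = 16 - 17*585 = 16 - 9945 = -9929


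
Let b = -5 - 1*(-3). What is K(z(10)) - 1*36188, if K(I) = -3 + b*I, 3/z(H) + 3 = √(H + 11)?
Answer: -72385/2 - √21/2 ≈ -36195.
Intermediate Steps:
z(H) = 3/(-3 + √(11 + H)) (z(H) = 3/(-3 + √(H + 11)) = 3/(-3 + √(11 + H)))
b = -2 (b = -5 + 3 = -2)
K(I) = -3 - 2*I
K(z(10)) - 1*36188 = (-3 - 6/(-3 + √(11 + 10))) - 1*36188 = (-3 - 6/(-3 + √21)) - 36188 = -36191 - 6/(-3 + √21)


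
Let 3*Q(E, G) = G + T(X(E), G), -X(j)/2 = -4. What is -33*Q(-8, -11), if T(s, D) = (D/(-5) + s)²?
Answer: -25586/25 ≈ -1023.4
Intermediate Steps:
X(j) = 8 (X(j) = -2*(-4) = 8)
T(s, D) = (s - D/5)² (T(s, D) = (D*(-⅕) + s)² = (-D/5 + s)² = (s - D/5)²)
Q(E, G) = G/3 + (-40 + G)²/75 (Q(E, G) = (G + (G - 5*8)²/25)/3 = (G + (G - 40)²/25)/3 = (G + (-40 + G)²/25)/3 = G/3 + (-40 + G)²/75)
-33*Q(-8, -11) = -33*((⅓)*(-11) + (-40 - 11)²/75) = -33*(-11/3 + (1/75)*(-51)²) = -33*(-11/3 + (1/75)*2601) = -33*(-11/3 + 867/25) = -33*2326/75 = -25586/25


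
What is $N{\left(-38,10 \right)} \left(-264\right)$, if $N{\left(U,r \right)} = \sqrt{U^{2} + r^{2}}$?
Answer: $- 528 \sqrt{386} \approx -10374.0$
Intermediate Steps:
$N{\left(-38,10 \right)} \left(-264\right) = \sqrt{\left(-38\right)^{2} + 10^{2}} \left(-264\right) = \sqrt{1444 + 100} \left(-264\right) = \sqrt{1544} \left(-264\right) = 2 \sqrt{386} \left(-264\right) = - 528 \sqrt{386}$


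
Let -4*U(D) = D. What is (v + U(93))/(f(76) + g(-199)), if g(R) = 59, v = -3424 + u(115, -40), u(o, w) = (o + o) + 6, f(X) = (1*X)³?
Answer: -2569/351228 ≈ -0.0073143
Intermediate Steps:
f(X) = X³
U(D) = -D/4
u(o, w) = 6 + 2*o (u(o, w) = 2*o + 6 = 6 + 2*o)
v = -3188 (v = -3424 + (6 + 2*115) = -3424 + (6 + 230) = -3424 + 236 = -3188)
(v + U(93))/(f(76) + g(-199)) = (-3188 - ¼*93)/(76³ + 59) = (-3188 - 93/4)/(438976 + 59) = -12845/4/439035 = -12845/4*1/439035 = -2569/351228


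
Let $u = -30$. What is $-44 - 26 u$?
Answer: $736$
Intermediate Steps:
$-44 - 26 u = -44 - -780 = -44 + 780 = 736$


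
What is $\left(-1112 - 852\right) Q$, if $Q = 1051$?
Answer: $-2064164$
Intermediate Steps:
$\left(-1112 - 852\right) Q = \left(-1112 - 852\right) 1051 = \left(-1964\right) 1051 = -2064164$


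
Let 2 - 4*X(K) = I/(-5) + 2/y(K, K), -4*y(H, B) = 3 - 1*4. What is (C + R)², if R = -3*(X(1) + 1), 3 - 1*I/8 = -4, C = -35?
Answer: 175561/100 ≈ 1755.6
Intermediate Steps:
y(H, B) = ¼ (y(H, B) = -(3 - 1*4)/4 = -(3 - 4)/4 = -¼*(-1) = ¼)
I = 56 (I = 24 - 8*(-4) = 24 + 32 = 56)
X(K) = 13/10 (X(K) = ½ - (56/(-5) + 2/(¼))/4 = ½ - (56*(-⅕) + 2*4)/4 = ½ - (-56/5 + 8)/4 = ½ - ¼*(-16/5) = ½ + ⅘ = 13/10)
R = -69/10 (R = -3*(13/10 + 1) = -3*23/10 = -69/10 ≈ -6.9000)
(C + R)² = (-35 - 69/10)² = (-419/10)² = 175561/100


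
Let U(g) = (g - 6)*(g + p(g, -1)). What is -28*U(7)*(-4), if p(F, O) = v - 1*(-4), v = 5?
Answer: 1792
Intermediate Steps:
p(F, O) = 9 (p(F, O) = 5 - 1*(-4) = 5 + 4 = 9)
U(g) = (-6 + g)*(9 + g) (U(g) = (g - 6)*(g + 9) = (-6 + g)*(9 + g))
-28*U(7)*(-4) = -28*(-54 + 7**2 + 3*7)*(-4) = -28*(-54 + 49 + 21)*(-4) = -28*16*(-4) = -448*(-4) = 1792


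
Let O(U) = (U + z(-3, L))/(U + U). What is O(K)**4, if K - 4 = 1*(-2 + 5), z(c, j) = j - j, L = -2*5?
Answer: 1/16 ≈ 0.062500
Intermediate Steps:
L = -10
z(c, j) = 0
K = 7 (K = 4 + 1*(-2 + 5) = 4 + 1*3 = 4 + 3 = 7)
O(U) = 1/2 (O(U) = (U + 0)/(U + U) = U/((2*U)) = U*(1/(2*U)) = 1/2)
O(K)**4 = (1/2)**4 = 1/16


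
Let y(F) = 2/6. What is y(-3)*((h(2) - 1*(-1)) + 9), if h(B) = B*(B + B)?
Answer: 6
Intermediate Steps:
y(F) = 1/3 (y(F) = 2*(1/6) = 1/3)
h(B) = 2*B**2 (h(B) = B*(2*B) = 2*B**2)
y(-3)*((h(2) - 1*(-1)) + 9) = ((2*2**2 - 1*(-1)) + 9)/3 = ((2*4 + 1) + 9)/3 = ((8 + 1) + 9)/3 = (9 + 9)/3 = (1/3)*18 = 6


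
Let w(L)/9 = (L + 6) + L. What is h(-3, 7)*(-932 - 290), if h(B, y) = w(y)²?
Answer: -39592800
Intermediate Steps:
w(L) = 54 + 18*L (w(L) = 9*((L + 6) + L) = 9*((6 + L) + L) = 9*(6 + 2*L) = 54 + 18*L)
h(B, y) = (54 + 18*y)²
h(-3, 7)*(-932 - 290) = (324*(3 + 7)²)*(-932 - 290) = (324*10²)*(-1222) = (324*100)*(-1222) = 32400*(-1222) = -39592800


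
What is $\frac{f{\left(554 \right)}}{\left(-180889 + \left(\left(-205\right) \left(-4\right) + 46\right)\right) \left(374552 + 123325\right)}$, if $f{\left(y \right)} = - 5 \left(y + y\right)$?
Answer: $\frac{5540}{89629311171} \approx 6.181 \cdot 10^{-8}$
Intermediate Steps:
$f{\left(y \right)} = - 10 y$ ($f{\left(y \right)} = - 5 \cdot 2 y = - 10 y$)
$\frac{f{\left(554 \right)}}{\left(-180889 + \left(\left(-205\right) \left(-4\right) + 46\right)\right) \left(374552 + 123325\right)} = \frac{\left(-10\right) 554}{\left(-180889 + \left(\left(-205\right) \left(-4\right) + 46\right)\right) \left(374552 + 123325\right)} = - \frac{5540}{\left(-180889 + \left(820 + 46\right)\right) 497877} = - \frac{5540}{\left(-180889 + 866\right) 497877} = - \frac{5540}{\left(-180023\right) 497877} = - \frac{5540}{-89629311171} = \left(-5540\right) \left(- \frac{1}{89629311171}\right) = \frac{5540}{89629311171}$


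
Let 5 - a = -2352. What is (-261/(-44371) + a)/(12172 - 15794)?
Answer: -52291354/80355881 ≈ -0.65075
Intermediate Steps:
a = 2357 (a = 5 - 1*(-2352) = 5 + 2352 = 2357)
(-261/(-44371) + a)/(12172 - 15794) = (-261/(-44371) + 2357)/(12172 - 15794) = (-261*(-1/44371) + 2357)/(-3622) = (261/44371 + 2357)*(-1/3622) = (104582708/44371)*(-1/3622) = -52291354/80355881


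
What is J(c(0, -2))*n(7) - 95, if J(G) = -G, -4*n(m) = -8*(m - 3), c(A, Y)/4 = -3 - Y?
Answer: -63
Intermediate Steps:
c(A, Y) = -12 - 4*Y (c(A, Y) = 4*(-3 - Y) = -12 - 4*Y)
n(m) = -6 + 2*m (n(m) = -(-2)*(m - 3) = -(-2)*(-3 + m) = -(24 - 8*m)/4 = -6 + 2*m)
J(c(0, -2))*n(7) - 95 = (-(-12 - 4*(-2)))*(-6 + 2*7) - 95 = (-(-12 + 8))*(-6 + 14) - 95 = -1*(-4)*8 - 95 = 4*8 - 95 = 32 - 95 = -63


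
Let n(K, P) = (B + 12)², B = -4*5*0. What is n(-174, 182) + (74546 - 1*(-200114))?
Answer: 274804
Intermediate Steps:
B = 0 (B = -20*0 = 0)
n(K, P) = 144 (n(K, P) = (0 + 12)² = 12² = 144)
n(-174, 182) + (74546 - 1*(-200114)) = 144 + (74546 - 1*(-200114)) = 144 + (74546 + 200114) = 144 + 274660 = 274804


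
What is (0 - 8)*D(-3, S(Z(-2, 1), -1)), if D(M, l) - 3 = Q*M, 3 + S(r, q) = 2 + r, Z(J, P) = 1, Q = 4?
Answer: 72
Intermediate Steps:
S(r, q) = -1 + r (S(r, q) = -3 + (2 + r) = -1 + r)
D(M, l) = 3 + 4*M
(0 - 8)*D(-3, S(Z(-2, 1), -1)) = (0 - 8)*(3 + 4*(-3)) = -8*(3 - 12) = -8*(-9) = 72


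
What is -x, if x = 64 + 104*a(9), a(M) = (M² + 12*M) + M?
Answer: -20656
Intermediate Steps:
a(M) = M² + 13*M
x = 20656 (x = 64 + 104*(9*(13 + 9)) = 64 + 104*(9*22) = 64 + 104*198 = 64 + 20592 = 20656)
-x = -1*20656 = -20656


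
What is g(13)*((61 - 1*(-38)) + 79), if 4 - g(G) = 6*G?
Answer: -13172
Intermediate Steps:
g(G) = 4 - 6*G
g(13)*((61 - 1*(-38)) + 79) = (4 - 6*13)*((61 - 1*(-38)) + 79) = (4 - 78)*((61 + 38) + 79) = -74*(99 + 79) = -74*178 = -13172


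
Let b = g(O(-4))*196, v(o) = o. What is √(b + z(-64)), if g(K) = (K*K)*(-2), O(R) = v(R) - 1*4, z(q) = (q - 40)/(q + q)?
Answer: I*√401395/4 ≈ 158.39*I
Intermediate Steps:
z(q) = (-40 + q)/(2*q) (z(q) = (-40 + q)/((2*q)) = (-40 + q)*(1/(2*q)) = (-40 + q)/(2*q))
O(R) = -4 + R (O(R) = R - 1*4 = R - 4 = -4 + R)
g(K) = -2*K² (g(K) = K²*(-2) = -2*K²)
b = -25088 (b = -2*(-4 - 4)²*196 = -2*(-8)²*196 = -2*64*196 = -128*196 = -25088)
√(b + z(-64)) = √(-25088 + (½)*(-40 - 64)/(-64)) = √(-25088 + (½)*(-1/64)*(-104)) = √(-25088 + 13/16) = √(-401395/16) = I*√401395/4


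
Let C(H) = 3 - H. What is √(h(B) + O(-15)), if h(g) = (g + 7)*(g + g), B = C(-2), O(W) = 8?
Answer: 8*√2 ≈ 11.314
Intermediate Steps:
B = 5 (B = 3 - 1*(-2) = 3 + 2 = 5)
h(g) = 2*g*(7 + g) (h(g) = (7 + g)*(2*g) = 2*g*(7 + g))
√(h(B) + O(-15)) = √(2*5*(7 + 5) + 8) = √(2*5*12 + 8) = √(120 + 8) = √128 = 8*√2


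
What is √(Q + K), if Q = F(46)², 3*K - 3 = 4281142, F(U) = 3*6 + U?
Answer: √12880299/3 ≈ 1196.3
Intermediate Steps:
F(U) = 18 + U
K = 4281145/3 (K = 1 + (⅓)*4281142 = 1 + 4281142/3 = 4281145/3 ≈ 1.4270e+6)
Q = 4096 (Q = (18 + 46)² = 64² = 4096)
√(Q + K) = √(4096 + 4281145/3) = √(4293433/3) = √12880299/3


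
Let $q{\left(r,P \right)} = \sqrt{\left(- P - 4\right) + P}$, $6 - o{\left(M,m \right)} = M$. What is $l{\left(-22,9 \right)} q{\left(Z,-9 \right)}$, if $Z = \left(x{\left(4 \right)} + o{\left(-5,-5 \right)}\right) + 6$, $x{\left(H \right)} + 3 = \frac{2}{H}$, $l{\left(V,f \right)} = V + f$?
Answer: $- 26 i \approx - 26.0 i$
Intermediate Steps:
$x{\left(H \right)} = -3 + \frac{2}{H}$
$o{\left(M,m \right)} = 6 - M$
$Z = \frac{29}{2}$ ($Z = \left(\left(-3 + \frac{2}{4}\right) + \left(6 - -5\right)\right) + 6 = \left(\left(-3 + 2 \cdot \frac{1}{4}\right) + \left(6 + 5\right)\right) + 6 = \left(\left(-3 + \frac{1}{2}\right) + 11\right) + 6 = \left(- \frac{5}{2} + 11\right) + 6 = \frac{17}{2} + 6 = \frac{29}{2} \approx 14.5$)
$q{\left(r,P \right)} = 2 i$ ($q{\left(r,P \right)} = \sqrt{\left(-4 - P\right) + P} = \sqrt{-4} = 2 i$)
$l{\left(-22,9 \right)} q{\left(Z,-9 \right)} = \left(-22 + 9\right) 2 i = - 13 \cdot 2 i = - 26 i$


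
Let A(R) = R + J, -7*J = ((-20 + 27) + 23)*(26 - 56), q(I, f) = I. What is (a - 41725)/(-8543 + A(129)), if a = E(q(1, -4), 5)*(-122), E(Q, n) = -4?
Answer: 288659/57998 ≈ 4.9771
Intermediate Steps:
J = 900/7 (J = -((-20 + 27) + 23)*(26 - 56)/7 = -(7 + 23)*(-30)/7 = -30*(-30)/7 = -⅐*(-900) = 900/7 ≈ 128.57)
A(R) = 900/7 + R (A(R) = R + 900/7 = 900/7 + R)
a = 488 (a = -4*(-122) = 488)
(a - 41725)/(-8543 + A(129)) = (488 - 41725)/(-8543 + (900/7 + 129)) = -41237/(-8543 + 1803/7) = -41237/(-57998/7) = -41237*(-7/57998) = 288659/57998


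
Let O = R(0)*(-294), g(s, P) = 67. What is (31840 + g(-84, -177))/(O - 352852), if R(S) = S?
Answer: -31907/352852 ≈ -0.090426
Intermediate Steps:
O = 0 (O = 0*(-294) = 0)
(31840 + g(-84, -177))/(O - 352852) = (31840 + 67)/(0 - 352852) = 31907/(-352852) = 31907*(-1/352852) = -31907/352852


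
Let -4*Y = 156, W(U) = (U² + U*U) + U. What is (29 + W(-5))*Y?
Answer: -2886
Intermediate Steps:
W(U) = U + 2*U² (W(U) = (U² + U²) + U = 2*U² + U = U + 2*U²)
Y = -39 (Y = -¼*156 = -39)
(29 + W(-5))*Y = (29 - 5*(1 + 2*(-5)))*(-39) = (29 - 5*(1 - 10))*(-39) = (29 - 5*(-9))*(-39) = (29 + 45)*(-39) = 74*(-39) = -2886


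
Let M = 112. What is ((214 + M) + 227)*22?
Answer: 12166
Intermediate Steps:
((214 + M) + 227)*22 = ((214 + 112) + 227)*22 = (326 + 227)*22 = 553*22 = 12166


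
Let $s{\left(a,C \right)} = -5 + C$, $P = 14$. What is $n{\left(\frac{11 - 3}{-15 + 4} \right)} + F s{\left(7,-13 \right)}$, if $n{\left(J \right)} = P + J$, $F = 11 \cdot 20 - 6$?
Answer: $- \frac{42226}{11} \approx -3838.7$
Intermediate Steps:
$F = 214$ ($F = 220 - 6 = 214$)
$n{\left(J \right)} = 14 + J$
$n{\left(\frac{11 - 3}{-15 + 4} \right)} + F s{\left(7,-13 \right)} = \left(14 + \frac{11 - 3}{-15 + 4}\right) + 214 \left(-5 - 13\right) = \left(14 + \frac{8}{-11}\right) + 214 \left(-18\right) = \left(14 + 8 \left(- \frac{1}{11}\right)\right) - 3852 = \left(14 - \frac{8}{11}\right) - 3852 = \frac{146}{11} - 3852 = - \frac{42226}{11}$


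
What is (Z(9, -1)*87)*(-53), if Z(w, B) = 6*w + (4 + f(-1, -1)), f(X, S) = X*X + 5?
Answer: -295104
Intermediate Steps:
f(X, S) = 5 + X² (f(X, S) = X² + 5 = 5 + X²)
Z(w, B) = 10 + 6*w (Z(w, B) = 6*w + (4 + (5 + (-1)²)) = 6*w + (4 + (5 + 1)) = 6*w + (4 + 6) = 6*w + 10 = 10 + 6*w)
(Z(9, -1)*87)*(-53) = ((10 + 6*9)*87)*(-53) = ((10 + 54)*87)*(-53) = (64*87)*(-53) = 5568*(-53) = -295104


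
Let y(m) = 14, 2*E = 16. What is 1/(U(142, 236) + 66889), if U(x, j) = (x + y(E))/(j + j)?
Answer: 118/7892941 ≈ 1.4950e-5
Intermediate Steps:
E = 8 (E = (½)*16 = 8)
U(x, j) = (14 + x)/(2*j) (U(x, j) = (x + 14)/(j + j) = (14 + x)/((2*j)) = (14 + x)*(1/(2*j)) = (14 + x)/(2*j))
1/(U(142, 236) + 66889) = 1/((½)*(14 + 142)/236 + 66889) = 1/((½)*(1/236)*156 + 66889) = 1/(39/118 + 66889) = 1/(7892941/118) = 118/7892941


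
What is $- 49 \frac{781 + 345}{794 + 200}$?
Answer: $- \frac{3941}{71} \approx -55.507$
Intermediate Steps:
$- 49 \frac{781 + 345}{794 + 200} = - 49 \cdot \frac{1126}{994} = - 49 \cdot 1126 \cdot \frac{1}{994} = \left(-49\right) \frac{563}{497} = - \frac{3941}{71}$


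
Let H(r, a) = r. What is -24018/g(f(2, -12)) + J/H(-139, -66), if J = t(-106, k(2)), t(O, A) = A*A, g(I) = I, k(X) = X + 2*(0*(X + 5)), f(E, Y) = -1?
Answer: 3338498/139 ≈ 24018.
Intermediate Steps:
k(X) = X (k(X) = X + 2*(0*(5 + X)) = X + 2*0 = X + 0 = X)
t(O, A) = A²
J = 4 (J = 2² = 4)
-24018/g(f(2, -12)) + J/H(-139, -66) = -24018/(-1) + 4/(-139) = -24018*(-1) + 4*(-1/139) = 24018 - 4/139 = 3338498/139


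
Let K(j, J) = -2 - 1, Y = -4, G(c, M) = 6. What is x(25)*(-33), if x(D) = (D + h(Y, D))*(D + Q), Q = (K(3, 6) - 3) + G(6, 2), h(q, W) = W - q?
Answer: -44550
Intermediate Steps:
K(j, J) = -3
Q = 0 (Q = (-3 - 3) + 6 = -6 + 6 = 0)
x(D) = D*(4 + 2*D) (x(D) = (D + (D - 1*(-4)))*(D + 0) = (D + (D + 4))*D = (D + (4 + D))*D = (4 + 2*D)*D = D*(4 + 2*D))
x(25)*(-33) = (2*25*(2 + 25))*(-33) = (2*25*27)*(-33) = 1350*(-33) = -44550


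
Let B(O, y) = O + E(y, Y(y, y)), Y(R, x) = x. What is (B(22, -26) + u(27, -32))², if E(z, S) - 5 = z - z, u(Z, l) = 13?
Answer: 1600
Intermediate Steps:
E(z, S) = 5 (E(z, S) = 5 + (z - z) = 5 + 0 = 5)
B(O, y) = 5 + O (B(O, y) = O + 5 = 5 + O)
(B(22, -26) + u(27, -32))² = ((5 + 22) + 13)² = (27 + 13)² = 40² = 1600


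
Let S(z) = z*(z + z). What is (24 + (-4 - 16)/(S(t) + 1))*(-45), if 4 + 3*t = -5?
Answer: -19620/19 ≈ -1032.6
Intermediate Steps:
t = -3 (t = -4/3 + (⅓)*(-5) = -4/3 - 5/3 = -3)
S(z) = 2*z² (S(z) = z*(2*z) = 2*z²)
(24 + (-4 - 16)/(S(t) + 1))*(-45) = (24 + (-4 - 16)/(2*(-3)² + 1))*(-45) = (24 - 20/(2*9 + 1))*(-45) = (24 - 20/(18 + 1))*(-45) = (24 - 20/19)*(-45) = (436/19)*(-45) = -19620/19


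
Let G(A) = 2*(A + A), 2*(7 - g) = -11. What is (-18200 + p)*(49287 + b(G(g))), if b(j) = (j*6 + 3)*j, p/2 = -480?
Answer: -1234612920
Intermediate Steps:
g = 25/2 (g = 7 - 1/2*(-11) = 7 + 11/2 = 25/2 ≈ 12.500)
p = -960 (p = 2*(-480) = -960)
G(A) = 4*A (G(A) = 2*(2*A) = 4*A)
b(j) = j*(3 + 6*j) (b(j) = (6*j + 3)*j = (3 + 6*j)*j = j*(3 + 6*j))
(-18200 + p)*(49287 + b(G(g))) = (-18200 - 960)*(49287 + 3*(4*(25/2))*(1 + 2*(4*(25/2)))) = -19160*(49287 + 3*50*(1 + 2*50)) = -19160*(49287 + 3*50*(1 + 100)) = -19160*(49287 + 3*50*101) = -19160*(49287 + 15150) = -19160*64437 = -1234612920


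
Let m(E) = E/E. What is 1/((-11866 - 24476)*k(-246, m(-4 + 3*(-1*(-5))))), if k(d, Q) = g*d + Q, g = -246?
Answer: -1/2199308814 ≈ -4.5469e-10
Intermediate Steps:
m(E) = 1
k(d, Q) = Q - 246*d (k(d, Q) = -246*d + Q = Q - 246*d)
1/((-11866 - 24476)*k(-246, m(-4 + 3*(-1*(-5))))) = 1/((-11866 - 24476)*(1 - 246*(-246))) = 1/((-36342)*(1 + 60516)) = -1/36342/60517 = -1/36342*1/60517 = -1/2199308814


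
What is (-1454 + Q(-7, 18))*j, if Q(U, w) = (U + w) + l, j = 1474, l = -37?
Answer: -2181520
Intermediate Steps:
Q(U, w) = -37 + U + w (Q(U, w) = (U + w) - 37 = -37 + U + w)
(-1454 + Q(-7, 18))*j = (-1454 + (-37 - 7 + 18))*1474 = (-1454 - 26)*1474 = -1480*1474 = -2181520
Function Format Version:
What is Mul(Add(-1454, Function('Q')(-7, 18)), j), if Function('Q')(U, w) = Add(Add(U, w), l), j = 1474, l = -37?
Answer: -2181520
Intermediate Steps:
Function('Q')(U, w) = Add(-37, U, w) (Function('Q')(U, w) = Add(Add(U, w), -37) = Add(-37, U, w))
Mul(Add(-1454, Function('Q')(-7, 18)), j) = Mul(Add(-1454, Add(-37, -7, 18)), 1474) = Mul(Add(-1454, -26), 1474) = Mul(-1480, 1474) = -2181520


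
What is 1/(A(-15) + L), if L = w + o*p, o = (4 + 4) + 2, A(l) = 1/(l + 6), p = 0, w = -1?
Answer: -9/10 ≈ -0.90000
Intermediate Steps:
A(l) = 1/(6 + l)
o = 10 (o = 8 + 2 = 10)
L = -1 (L = -1 + 10*0 = -1 + 0 = -1)
1/(A(-15) + L) = 1/(1/(6 - 15) - 1) = 1/(1/(-9) - 1) = 1/(-⅑ - 1) = 1/(-10/9) = -9/10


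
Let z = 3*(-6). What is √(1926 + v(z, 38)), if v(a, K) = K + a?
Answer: √1946 ≈ 44.113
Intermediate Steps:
z = -18
√(1926 + v(z, 38)) = √(1926 + (38 - 18)) = √(1926 + 20) = √1946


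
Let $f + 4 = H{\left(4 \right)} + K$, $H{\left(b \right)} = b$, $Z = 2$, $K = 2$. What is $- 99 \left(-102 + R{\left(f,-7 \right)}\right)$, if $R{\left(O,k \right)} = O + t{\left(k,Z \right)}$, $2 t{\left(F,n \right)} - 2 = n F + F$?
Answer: $\frac{21681}{2} \approx 10841.0$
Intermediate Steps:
$t{\left(F,n \right)} = 1 + \frac{F}{2} + \frac{F n}{2}$ ($t{\left(F,n \right)} = 1 + \frac{n F + F}{2} = 1 + \frac{F n + F}{2} = 1 + \frac{F + F n}{2} = 1 + \left(\frac{F}{2} + \frac{F n}{2}\right) = 1 + \frac{F}{2} + \frac{F n}{2}$)
$f = 2$ ($f = -4 + \left(4 + 2\right) = -4 + 6 = 2$)
$R{\left(O,k \right)} = 1 + O + \frac{3 k}{2}$ ($R{\left(O,k \right)} = O + \left(1 + \frac{k}{2} + \frac{1}{2} k 2\right) = O + \left(1 + \frac{k}{2} + k\right) = O + \left(1 + \frac{3 k}{2}\right) = 1 + O + \frac{3 k}{2}$)
$- 99 \left(-102 + R{\left(f,-7 \right)}\right) = - 99 \left(-102 + \left(1 + 2 + \frac{3}{2} \left(-7\right)\right)\right) = - 99 \left(-102 + \left(1 + 2 - \frac{21}{2}\right)\right) = - 99 \left(-102 - \frac{15}{2}\right) = \left(-99\right) \left(- \frac{219}{2}\right) = \frac{21681}{2}$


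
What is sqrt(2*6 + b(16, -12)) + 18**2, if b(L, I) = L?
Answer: 324 + 2*sqrt(7) ≈ 329.29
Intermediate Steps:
sqrt(2*6 + b(16, -12)) + 18**2 = sqrt(2*6 + 16) + 18**2 = sqrt(12 + 16) + 324 = sqrt(28) + 324 = 2*sqrt(7) + 324 = 324 + 2*sqrt(7)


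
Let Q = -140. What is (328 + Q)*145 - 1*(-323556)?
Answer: 350816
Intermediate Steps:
(328 + Q)*145 - 1*(-323556) = (328 - 140)*145 - 1*(-323556) = 188*145 + 323556 = 27260 + 323556 = 350816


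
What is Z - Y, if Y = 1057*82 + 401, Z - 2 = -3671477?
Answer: -3758550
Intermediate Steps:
Z = -3671475 (Z = 2 - 3671477 = -3671475)
Y = 87075 (Y = 86674 + 401 = 87075)
Z - Y = -3671475 - 1*87075 = -3671475 - 87075 = -3758550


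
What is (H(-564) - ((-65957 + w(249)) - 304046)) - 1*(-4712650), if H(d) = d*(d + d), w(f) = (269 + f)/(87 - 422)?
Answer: 1915813593/335 ≈ 5.7188e+6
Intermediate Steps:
w(f) = -269/335 - f/335 (w(f) = (269 + f)/(-335) = (269 + f)*(-1/335) = -269/335 - f/335)
H(d) = 2*d**2 (H(d) = d*(2*d) = 2*d**2)
(H(-564) - ((-65957 + w(249)) - 304046)) - 1*(-4712650) = (2*(-564)**2 - ((-65957 + (-269/335 - 1/335*249)) - 304046)) - 1*(-4712650) = (2*318096 - ((-65957 + (-269/335 - 249/335)) - 304046)) + 4712650 = (636192 - ((-65957 - 518/335) - 304046)) + 4712650 = (636192 - (-22096113/335 - 304046)) + 4712650 = (636192 - 1*(-123951523/335)) + 4712650 = (636192 + 123951523/335) + 4712650 = 337075843/335 + 4712650 = 1915813593/335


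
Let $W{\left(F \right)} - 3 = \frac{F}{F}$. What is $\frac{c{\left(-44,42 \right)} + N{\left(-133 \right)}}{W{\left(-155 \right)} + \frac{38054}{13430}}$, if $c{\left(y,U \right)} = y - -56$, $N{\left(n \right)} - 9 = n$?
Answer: $- \frac{752080}{45887} \approx -16.39$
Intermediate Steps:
$W{\left(F \right)} = 4$ ($W{\left(F \right)} = 3 + \frac{F}{F} = 3 + 1 = 4$)
$N{\left(n \right)} = 9 + n$
$c{\left(y,U \right)} = 56 + y$ ($c{\left(y,U \right)} = y + 56 = 56 + y$)
$\frac{c{\left(-44,42 \right)} + N{\left(-133 \right)}}{W{\left(-155 \right)} + \frac{38054}{13430}} = \frac{\left(56 - 44\right) + \left(9 - 133\right)}{4 + \frac{38054}{13430}} = \frac{12 - 124}{4 + 38054 \cdot \frac{1}{13430}} = - \frac{112}{4 + \frac{19027}{6715}} = - \frac{112}{\frac{45887}{6715}} = \left(-112\right) \frac{6715}{45887} = - \frac{752080}{45887}$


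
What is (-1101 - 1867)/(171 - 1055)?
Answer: 742/221 ≈ 3.3575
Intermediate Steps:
(-1101 - 1867)/(171 - 1055) = -2968/(-884) = -2968*(-1/884) = 742/221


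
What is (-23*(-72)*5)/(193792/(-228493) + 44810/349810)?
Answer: -66181324881240/5755160819 ≈ -11499.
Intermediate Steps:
(-23*(-72)*5)/(193792/(-228493) + 44810/349810) = (1656*5)/(193792*(-1/228493) + 44810*(1/349810)) = 8280/(-193792/228493 + 4481/34981) = 8280/(-5755160819/7992913633) = 8280*(-7992913633/5755160819) = -66181324881240/5755160819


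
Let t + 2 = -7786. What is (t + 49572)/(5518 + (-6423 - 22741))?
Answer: -6964/3941 ≈ -1.7671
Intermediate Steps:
t = -7788 (t = -2 - 7786 = -7788)
(t + 49572)/(5518 + (-6423 - 22741)) = (-7788 + 49572)/(5518 + (-6423 - 22741)) = 41784/(5518 - 29164) = 41784/(-23646) = 41784*(-1/23646) = -6964/3941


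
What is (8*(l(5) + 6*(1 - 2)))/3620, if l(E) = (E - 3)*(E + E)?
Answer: 28/905 ≈ 0.030939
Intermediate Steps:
l(E) = 2*E*(-3 + E) (l(E) = (-3 + E)*(2*E) = 2*E*(-3 + E))
(8*(l(5) + 6*(1 - 2)))/3620 = (8*(2*5*(-3 + 5) + 6*(1 - 2)))/3620 = (8*(2*5*2 + 6*(-1)))*(1/3620) = (8*(20 - 6))*(1/3620) = (8*14)*(1/3620) = 112*(1/3620) = 28/905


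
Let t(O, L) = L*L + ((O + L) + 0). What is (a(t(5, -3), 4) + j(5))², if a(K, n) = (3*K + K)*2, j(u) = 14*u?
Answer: 24964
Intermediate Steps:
t(O, L) = L + O + L² (t(O, L) = L² + ((L + O) + 0) = L² + (L + O) = L + O + L²)
a(K, n) = 8*K (a(K, n) = (4*K)*2 = 8*K)
(a(t(5, -3), 4) + j(5))² = (8*(-3 + 5 + (-3)²) + 14*5)² = (8*(-3 + 5 + 9) + 70)² = (8*11 + 70)² = (88 + 70)² = 158² = 24964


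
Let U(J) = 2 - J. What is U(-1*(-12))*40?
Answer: -400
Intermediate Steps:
U(-1*(-12))*40 = (2 - (-1)*(-12))*40 = (2 - 1*12)*40 = (2 - 12)*40 = -10*40 = -400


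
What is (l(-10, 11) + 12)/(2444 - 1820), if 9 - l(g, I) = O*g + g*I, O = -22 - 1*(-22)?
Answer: 131/624 ≈ 0.20994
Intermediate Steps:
O = 0 (O = -22 + 22 = 0)
l(g, I) = 9 - I*g (l(g, I) = 9 - (0*g + g*I) = 9 - (0 + I*g) = 9 - I*g)
(l(-10, 11) + 12)/(2444 - 1820) = ((9 - 1*11*(-10)) + 12)/(2444 - 1820) = ((9 + 110) + 12)/624 = (119 + 12)*(1/624) = 131*(1/624) = 131/624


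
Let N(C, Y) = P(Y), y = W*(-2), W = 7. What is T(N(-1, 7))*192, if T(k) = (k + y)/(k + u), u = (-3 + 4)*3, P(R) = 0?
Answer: -896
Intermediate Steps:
y = -14 (y = 7*(-2) = -14)
u = 3 (u = 1*3 = 3)
N(C, Y) = 0
T(k) = (-14 + k)/(3 + k) (T(k) = (k - 14)/(k + 3) = (-14 + k)/(3 + k))
T(N(-1, 7))*192 = ((-14 + 0)/(3 + 0))*192 = (-14/3)*192 = ((⅓)*(-14))*192 = -14/3*192 = -896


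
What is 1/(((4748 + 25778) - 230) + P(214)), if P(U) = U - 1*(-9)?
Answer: 1/30519 ≈ 3.2766e-5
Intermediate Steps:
P(U) = 9 + U (P(U) = U + 9 = 9 + U)
1/(((4748 + 25778) - 230) + P(214)) = 1/(((4748 + 25778) - 230) + (9 + 214)) = 1/((30526 - 230) + 223) = 1/(30296 + 223) = 1/30519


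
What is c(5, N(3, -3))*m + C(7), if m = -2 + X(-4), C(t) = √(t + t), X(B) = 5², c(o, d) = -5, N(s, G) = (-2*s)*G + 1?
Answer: -115 + √14 ≈ -111.26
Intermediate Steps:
N(s, G) = 1 - 2*G*s (N(s, G) = -2*G*s + 1 = 1 - 2*G*s)
X(B) = 25
C(t) = √2*√t (C(t) = √(2*t) = √2*√t)
m = 23 (m = -2 + 25 = 23)
c(5, N(3, -3))*m + C(7) = -5*23 + √2*√7 = -115 + √14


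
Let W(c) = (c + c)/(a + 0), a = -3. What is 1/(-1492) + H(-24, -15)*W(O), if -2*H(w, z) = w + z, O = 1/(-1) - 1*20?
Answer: 407315/1492 ≈ 273.00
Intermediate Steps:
O = -21 (O = -1 - 20 = -21)
W(c) = -2*c/3 (W(c) = (c + c)/(-3 + 0) = (2*c)/(-3) = (2*c)*(-⅓) = -2*c/3)
H(w, z) = -w/2 - z/2 (H(w, z) = -(w + z)/2 = -w/2 - z/2)
1/(-1492) + H(-24, -15)*W(O) = 1/(-1492) + (-½*(-24) - ½*(-15))*(-⅔*(-21)) = -1/1492 + (12 + 15/2)*14 = -1/1492 + (39/2)*14 = -1/1492 + 273 = 407315/1492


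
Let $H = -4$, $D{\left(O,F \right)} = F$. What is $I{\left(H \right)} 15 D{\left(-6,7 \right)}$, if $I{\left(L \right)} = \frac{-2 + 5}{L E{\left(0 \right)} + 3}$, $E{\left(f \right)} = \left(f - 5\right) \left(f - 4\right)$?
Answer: $- \frac{45}{11} \approx -4.0909$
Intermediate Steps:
$E{\left(f \right)} = \left(-5 + f\right) \left(-4 + f\right)$
$I{\left(L \right)} = \frac{3}{3 + 20 L}$ ($I{\left(L \right)} = \frac{-2 + 5}{L \left(20 + 0^{2} - 0\right) + 3} = \frac{3}{L \left(20 + 0 + 0\right) + 3} = \frac{3}{L 20 + 3} = \frac{3}{20 L + 3} = \frac{3}{3 + 20 L}$)
$I{\left(H \right)} 15 D{\left(-6,7 \right)} = \frac{3}{3 + 20 \left(-4\right)} 15 \cdot 7 = \frac{3}{3 - 80} \cdot 15 \cdot 7 = \frac{3}{-77} \cdot 15 \cdot 7 = 3 \left(- \frac{1}{77}\right) 15 \cdot 7 = \left(- \frac{3}{77}\right) 15 \cdot 7 = \left(- \frac{45}{77}\right) 7 = - \frac{45}{11}$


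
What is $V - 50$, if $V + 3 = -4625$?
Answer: $-4678$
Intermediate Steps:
$V = -4628$ ($V = -3 - 4625 = -4628$)
$V - 50 = -4628 - 50 = -4678$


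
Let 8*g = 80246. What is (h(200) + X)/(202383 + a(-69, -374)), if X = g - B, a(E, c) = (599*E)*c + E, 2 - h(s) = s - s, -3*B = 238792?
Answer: 1075561/187921296 ≈ 0.0057235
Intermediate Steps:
B = -238792/3 (B = -⅓*238792 = -238792/3 ≈ -79597.)
h(s) = 2 (h(s) = 2 - (s - s) = 2 - 1*0 = 2 + 0 = 2)
g = 40123/4 (g = (⅛)*80246 = 40123/4 ≈ 10031.)
a(E, c) = E + 599*E*c (a(E, c) = 599*E*c + E = E + 599*E*c)
X = 1075537/12 (X = 40123/4 - 1*(-238792/3) = 40123/4 + 238792/3 = 1075537/12 ≈ 89628.)
(h(200) + X)/(202383 + a(-69, -374)) = (2 + 1075537/12)/(202383 - 69*(1 + 599*(-374))) = 1075561/(12*(202383 - 69*(1 - 224026))) = 1075561/(12*(202383 - 69*(-224025))) = 1075561/(12*(202383 + 15457725)) = (1075561/12)/15660108 = (1075561/12)*(1/15660108) = 1075561/187921296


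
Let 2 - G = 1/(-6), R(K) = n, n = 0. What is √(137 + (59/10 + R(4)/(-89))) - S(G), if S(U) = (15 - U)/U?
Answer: -77/13 + √14290/10 ≈ 6.0310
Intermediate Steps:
R(K) = 0
G = 13/6 (G = 2 - 1/(-6) = 2 - 1*(-⅙) = 2 + ⅙ = 13/6 ≈ 2.1667)
S(U) = (15 - U)/U
√(137 + (59/10 + R(4)/(-89))) - S(G) = √(137 + (59/10 + 0/(-89))) - (15 - 1*13/6)/13/6 = √(137 + (59*(⅒) + 0*(-1/89))) - 6*(15 - 13/6)/13 = √(137 + (59/10 + 0)) - 6*77/(13*6) = √(137 + 59/10) - 1*77/13 = √(1429/10) - 77/13 = √14290/10 - 77/13 = -77/13 + √14290/10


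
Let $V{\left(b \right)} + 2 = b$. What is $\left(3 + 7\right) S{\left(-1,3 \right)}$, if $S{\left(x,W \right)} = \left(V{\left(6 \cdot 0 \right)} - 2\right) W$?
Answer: $-120$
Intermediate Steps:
$V{\left(b \right)} = -2 + b$
$S{\left(x,W \right)} = - 4 W$ ($S{\left(x,W \right)} = \left(\left(-2 + 6 \cdot 0\right) - 2\right) W = \left(\left(-2 + 0\right) - 2\right) W = \left(-2 - 2\right) W = - 4 W$)
$\left(3 + 7\right) S{\left(-1,3 \right)} = \left(3 + 7\right) \left(\left(-4\right) 3\right) = 10 \left(-12\right) = -120$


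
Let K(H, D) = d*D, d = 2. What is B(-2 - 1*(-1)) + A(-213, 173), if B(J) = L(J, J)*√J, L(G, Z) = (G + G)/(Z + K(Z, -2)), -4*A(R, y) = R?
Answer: 213/4 + 2*I/5 ≈ 53.25 + 0.4*I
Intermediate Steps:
A(R, y) = -R/4
K(H, D) = 2*D
L(G, Z) = 2*G/(-4 + Z) (L(G, Z) = (G + G)/(Z + 2*(-2)) = (2*G)/(Z - 4) = (2*G)/(-4 + Z) = 2*G/(-4 + Z))
B(J) = 2*J^(3/2)/(-4 + J) (B(J) = (2*J/(-4 + J))*√J = 2*J^(3/2)/(-4 + J))
B(-2 - 1*(-1)) + A(-213, 173) = 2*(-2 - 1*(-1))^(3/2)/(-4 + (-2 - 1*(-1))) - ¼*(-213) = 2*(-2 + 1)^(3/2)/(-4 + (-2 + 1)) + 213/4 = 2*(-1)^(3/2)/(-4 - 1) + 213/4 = 2*(-I)/(-5) + 213/4 = 2*(-I)*(-⅕) + 213/4 = 2*I/5 + 213/4 = 213/4 + 2*I/5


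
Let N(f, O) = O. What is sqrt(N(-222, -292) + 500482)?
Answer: sqrt(500190) ≈ 707.24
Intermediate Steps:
sqrt(N(-222, -292) + 500482) = sqrt(-292 + 500482) = sqrt(500190)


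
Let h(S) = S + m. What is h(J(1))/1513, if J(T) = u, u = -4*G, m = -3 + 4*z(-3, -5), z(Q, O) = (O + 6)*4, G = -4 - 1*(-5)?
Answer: 9/1513 ≈ 0.0059484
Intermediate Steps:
G = 1 (G = -4 + 5 = 1)
z(Q, O) = 24 + 4*O (z(Q, O) = (6 + O)*4 = 24 + 4*O)
m = 13 (m = -3 + 4*(24 + 4*(-5)) = -3 + 4*(24 - 20) = -3 + 4*4 = -3 + 16 = 13)
u = -4 (u = -4*1 = -4)
J(T) = -4
h(S) = 13 + S (h(S) = S + 13 = 13 + S)
h(J(1))/1513 = (13 - 4)/1513 = 9*(1/1513) = 9/1513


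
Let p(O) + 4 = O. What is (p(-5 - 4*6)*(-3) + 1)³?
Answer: 1000000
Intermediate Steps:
p(O) = -4 + O
(p(-5 - 4*6)*(-3) + 1)³ = ((-4 + (-5 - 4*6))*(-3) + 1)³ = ((-4 + (-5 - 24))*(-3) + 1)³ = ((-4 - 29)*(-3) + 1)³ = (-33*(-3) + 1)³ = (99 + 1)³ = 100³ = 1000000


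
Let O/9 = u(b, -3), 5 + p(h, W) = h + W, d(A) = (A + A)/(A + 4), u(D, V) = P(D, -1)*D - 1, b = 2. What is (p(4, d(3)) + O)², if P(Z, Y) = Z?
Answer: 35344/49 ≈ 721.31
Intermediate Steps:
u(D, V) = -1 + D² (u(D, V) = D*D - 1 = D² - 1 = -1 + D²)
d(A) = 2*A/(4 + A) (d(A) = (2*A)/(4 + A) = 2*A/(4 + A))
p(h, W) = -5 + W + h (p(h, W) = -5 + (h + W) = -5 + (W + h) = -5 + W + h)
O = 27 (O = 9*(-1 + 2²) = 9*(-1 + 4) = 9*3 = 27)
(p(4, d(3)) + O)² = ((-5 + 2*3/(4 + 3) + 4) + 27)² = ((-5 + 2*3/7 + 4) + 27)² = ((-5 + 2*3*(⅐) + 4) + 27)² = ((-5 + 6/7 + 4) + 27)² = (-⅐ + 27)² = (188/7)² = 35344/49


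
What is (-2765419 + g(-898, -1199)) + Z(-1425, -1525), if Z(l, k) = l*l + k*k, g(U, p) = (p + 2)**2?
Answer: 3023640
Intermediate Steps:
g(U, p) = (2 + p)**2
Z(l, k) = k**2 + l**2 (Z(l, k) = l**2 + k**2 = k**2 + l**2)
(-2765419 + g(-898, -1199)) + Z(-1425, -1525) = (-2765419 + (2 - 1199)**2) + ((-1525)**2 + (-1425)**2) = (-2765419 + (-1197)**2) + (2325625 + 2030625) = (-2765419 + 1432809) + 4356250 = -1332610 + 4356250 = 3023640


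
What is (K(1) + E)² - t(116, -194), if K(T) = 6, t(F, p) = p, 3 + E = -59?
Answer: 3330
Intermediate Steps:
E = -62 (E = -3 - 59 = -62)
(K(1) + E)² - t(116, -194) = (6 - 62)² - 1*(-194) = (-56)² + 194 = 3136 + 194 = 3330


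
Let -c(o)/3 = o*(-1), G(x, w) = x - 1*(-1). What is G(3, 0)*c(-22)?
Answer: -264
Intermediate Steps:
G(x, w) = 1 + x (G(x, w) = x + 1 = 1 + x)
c(o) = 3*o (c(o) = -3*o*(-1) = -(-3)*o = 3*o)
G(3, 0)*c(-22) = (1 + 3)*(3*(-22)) = 4*(-66) = -264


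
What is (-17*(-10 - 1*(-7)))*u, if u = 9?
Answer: 459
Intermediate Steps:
(-17*(-10 - 1*(-7)))*u = -17*(-10 - 1*(-7))*9 = -17*(-10 + 7)*9 = -17*(-3)*9 = 51*9 = 459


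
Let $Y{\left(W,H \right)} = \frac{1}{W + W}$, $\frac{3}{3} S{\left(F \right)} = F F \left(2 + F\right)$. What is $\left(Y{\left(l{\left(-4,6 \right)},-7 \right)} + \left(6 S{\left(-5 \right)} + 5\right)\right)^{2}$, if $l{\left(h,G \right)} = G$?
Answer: $\frac{28504921}{144} \approx 1.9795 \cdot 10^{5}$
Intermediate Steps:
$S{\left(F \right)} = F^{2} \left(2 + F\right)$ ($S{\left(F \right)} = F F \left(2 + F\right) = F^{2} \left(2 + F\right)$)
$Y{\left(W,H \right)} = \frac{1}{2 W}$
$\left(Y{\left(l{\left(-4,6 \right)},-7 \right)} + \left(6 S{\left(-5 \right)} + 5\right)\right)^{2} = \left(\frac{1}{2 \cdot 6} + \left(6 \left(-5\right)^{2} \left(2 - 5\right) + 5\right)\right)^{2} = \left(\frac{1}{2} \cdot \frac{1}{6} + \left(6 \cdot 25 \left(-3\right) + 5\right)\right)^{2} = \left(\frac{1}{12} + \left(6 \left(-75\right) + 5\right)\right)^{2} = \left(\frac{1}{12} + \left(-450 + 5\right)\right)^{2} = \left(\frac{1}{12} - 445\right)^{2} = \left(- \frac{5339}{12}\right)^{2} = \frac{28504921}{144}$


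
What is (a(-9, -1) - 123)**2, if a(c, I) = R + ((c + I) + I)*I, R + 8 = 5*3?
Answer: 11025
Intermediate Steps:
R = 7 (R = -8 + 5*3 = -8 + 15 = 7)
a(c, I) = 7 + I*(c + 2*I) (a(c, I) = 7 + ((c + I) + I)*I = 7 + ((I + c) + I)*I = 7 + (c + 2*I)*I = 7 + I*(c + 2*I))
(a(-9, -1) - 123)**2 = ((7 + 2*(-1)**2 - 1*(-9)) - 123)**2 = ((7 + 2*1 + 9) - 123)**2 = ((7 + 2 + 9) - 123)**2 = (18 - 123)**2 = (-105)**2 = 11025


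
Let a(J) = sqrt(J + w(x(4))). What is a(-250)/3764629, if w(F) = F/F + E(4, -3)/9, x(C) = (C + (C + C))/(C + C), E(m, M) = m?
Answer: I*sqrt(2237)/11293887 ≈ 4.1878e-6*I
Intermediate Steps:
x(C) = 3/2 (x(C) = (C + 2*C)/((2*C)) = (3*C)*(1/(2*C)) = 3/2)
w(F) = 13/9 (w(F) = F/F + 4/9 = 1 + 4*(1/9) = 1 + 4/9 = 13/9)
a(J) = sqrt(13/9 + J) (a(J) = sqrt(J + 13/9) = sqrt(13/9 + J))
a(-250)/3764629 = (sqrt(13 + 9*(-250))/3)/3764629 = (sqrt(13 - 2250)/3)*(1/3764629) = (sqrt(-2237)/3)*(1/3764629) = ((I*sqrt(2237))/3)*(1/3764629) = (I*sqrt(2237)/3)*(1/3764629) = I*sqrt(2237)/11293887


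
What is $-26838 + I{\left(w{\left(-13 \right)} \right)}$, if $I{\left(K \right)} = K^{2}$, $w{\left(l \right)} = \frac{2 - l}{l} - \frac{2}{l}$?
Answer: $-26837$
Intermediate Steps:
$w{\left(l \right)} = - \frac{2}{l} + \frac{2 - l}{l}$ ($w{\left(l \right)} = \frac{2 - l}{l} - \frac{2}{l} = - \frac{2}{l} + \frac{2 - l}{l}$)
$-26838 + I{\left(w{\left(-13 \right)} \right)} = -26838 + \left(-1\right)^{2} = -26838 + 1 = -26837$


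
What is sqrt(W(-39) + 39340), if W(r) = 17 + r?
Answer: sqrt(39318) ≈ 198.29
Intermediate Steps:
sqrt(W(-39) + 39340) = sqrt((17 - 39) + 39340) = sqrt(-22 + 39340) = sqrt(39318)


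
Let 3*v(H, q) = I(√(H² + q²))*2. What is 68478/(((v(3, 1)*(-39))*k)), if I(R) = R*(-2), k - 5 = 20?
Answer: 34239*√10/6500 ≈ 16.657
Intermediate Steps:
k = 25 (k = 5 + 20 = 25)
I(R) = -2*R
v(H, q) = -4*√(H² + q²)/3 (v(H, q) = (-2*√(H² + q²)*2)/3 = (-4*√(H² + q²))/3 = -4*√(H² + q²)/3)
68478/(((v(3, 1)*(-39))*k)) = 68478/(((-4*√(3² + 1²)/3*(-39))*25)) = 68478/(((-4*√(9 + 1)/3*(-39))*25)) = 68478/(((-4*√10/3*(-39))*25)) = 68478/(((52*√10)*25)) = 68478/((1300*√10)) = 68478*(√10/13000) = 34239*√10/6500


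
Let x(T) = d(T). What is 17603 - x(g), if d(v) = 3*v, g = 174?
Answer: 17081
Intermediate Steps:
x(T) = 3*T
17603 - x(g) = 17603 - 3*174 = 17603 - 1*522 = 17603 - 522 = 17081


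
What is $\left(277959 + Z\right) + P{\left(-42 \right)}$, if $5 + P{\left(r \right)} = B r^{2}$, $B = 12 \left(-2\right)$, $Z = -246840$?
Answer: $-11222$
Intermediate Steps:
$B = -24$
$P{\left(r \right)} = -5 - 24 r^{2}$
$\left(277959 + Z\right) + P{\left(-42 \right)} = \left(277959 - 246840\right) - \left(5 + 24 \left(-42\right)^{2}\right) = 31119 - 42341 = -11222$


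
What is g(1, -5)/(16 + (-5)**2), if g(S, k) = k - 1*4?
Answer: -9/41 ≈ -0.21951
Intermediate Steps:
g(S, k) = -4 + k (g(S, k) = k - 4 = -4 + k)
g(1, -5)/(16 + (-5)**2) = (-4 - 5)/(16 + (-5)**2) = -9/(16 + 25) = -9/41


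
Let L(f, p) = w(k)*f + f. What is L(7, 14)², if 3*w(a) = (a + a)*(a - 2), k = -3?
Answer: 5929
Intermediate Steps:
w(a) = 2*a*(-2 + a)/3 (w(a) = ((a + a)*(a - 2))/3 = ((2*a)*(-2 + a))/3 = (2*a*(-2 + a))/3 = 2*a*(-2 + a)/3)
L(f, p) = 11*f (L(f, p) = ((⅔)*(-3)*(-2 - 3))*f + f = ((⅔)*(-3)*(-5))*f + f = 10*f + f = 11*f)
L(7, 14)² = (11*7)² = 77² = 5929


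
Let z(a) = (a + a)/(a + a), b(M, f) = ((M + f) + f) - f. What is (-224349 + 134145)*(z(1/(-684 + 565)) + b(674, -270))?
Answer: -36532620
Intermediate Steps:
b(M, f) = M + f (b(M, f) = (M + 2*f) - f = M + f)
z(a) = 1 (z(a) = (2*a)/((2*a)) = (2*a)*(1/(2*a)) = 1)
(-224349 + 134145)*(z(1/(-684 + 565)) + b(674, -270)) = (-224349 + 134145)*(1 + (674 - 270)) = -90204*(1 + 404) = -90204*405 = -36532620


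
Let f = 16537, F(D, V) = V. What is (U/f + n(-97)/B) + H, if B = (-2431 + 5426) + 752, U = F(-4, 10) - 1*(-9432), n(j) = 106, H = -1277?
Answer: -79091073407/61964139 ≈ -1276.4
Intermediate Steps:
U = 9442 (U = 10 - 1*(-9432) = 10 + 9432 = 9442)
B = 3747 (B = 2995 + 752 = 3747)
(U/f + n(-97)/B) + H = (9442/16537 + 106/3747) - 1277 = 37132096/61964139 - 1277 = -79091073407/61964139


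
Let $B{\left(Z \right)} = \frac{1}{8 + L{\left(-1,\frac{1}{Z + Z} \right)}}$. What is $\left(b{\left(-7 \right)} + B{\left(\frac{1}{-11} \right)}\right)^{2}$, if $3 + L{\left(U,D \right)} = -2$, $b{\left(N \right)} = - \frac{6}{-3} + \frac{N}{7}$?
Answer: $\frac{16}{9} \approx 1.7778$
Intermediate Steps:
$b{\left(N \right)} = 2 + \frac{N}{7}$ ($b{\left(N \right)} = \left(-6\right) \left(- \frac{1}{3}\right) + N \frac{1}{7} = 2 + \frac{N}{7}$)
$L{\left(U,D \right)} = -5$ ($L{\left(U,D \right)} = -3 - 2 = -5$)
$B{\left(Z \right)} = \frac{1}{3}$ ($B{\left(Z \right)} = \frac{1}{8 - 5} = \frac{1}{3}$)
$\left(b{\left(-7 \right)} + B{\left(\frac{1}{-11} \right)}\right)^{2} = \left(\left(2 + \frac{1}{7} \left(-7\right)\right) + \frac{1}{3}\right)^{2} = \left(\left(2 - 1\right) + \frac{1}{3}\right)^{2} = \left(1 + \frac{1}{3}\right)^{2} = \left(\frac{4}{3}\right)^{2} = \frac{16}{9}$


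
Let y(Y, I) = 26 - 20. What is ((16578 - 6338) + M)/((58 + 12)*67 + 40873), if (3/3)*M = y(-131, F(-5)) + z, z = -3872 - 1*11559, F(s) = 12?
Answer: -5185/45563 ≈ -0.11380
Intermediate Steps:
y(Y, I) = 6
z = -15431 (z = -3872 - 11559 = -15431)
M = -15425 (M = 6 - 15431 = -15425)
((16578 - 6338) + M)/((58 + 12)*67 + 40873) = ((16578 - 6338) - 15425)/((58 + 12)*67 + 40873) = (10240 - 15425)/(70*67 + 40873) = -5185/(4690 + 40873) = -5185/45563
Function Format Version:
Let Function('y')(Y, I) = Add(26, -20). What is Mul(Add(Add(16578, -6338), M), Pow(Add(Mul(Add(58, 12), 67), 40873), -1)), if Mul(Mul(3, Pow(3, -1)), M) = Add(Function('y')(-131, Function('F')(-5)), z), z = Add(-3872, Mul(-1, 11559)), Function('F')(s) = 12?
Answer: Rational(-5185, 45563) ≈ -0.11380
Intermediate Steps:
Function('y')(Y, I) = 6
z = -15431 (z = Add(-3872, -11559) = -15431)
M = -15425 (M = Add(6, -15431) = -15425)
Mul(Add(Add(16578, -6338), M), Pow(Add(Mul(Add(58, 12), 67), 40873), -1)) = Mul(Add(Add(16578, -6338), -15425), Pow(Add(Mul(Add(58, 12), 67), 40873), -1)) = Mul(Add(10240, -15425), Pow(Add(Mul(70, 67), 40873), -1)) = Mul(-5185, Pow(Add(4690, 40873), -1)) = Mul(-5185, Pow(45563, -1)) = Mul(-5185, Rational(1, 45563)) = Rational(-5185, 45563)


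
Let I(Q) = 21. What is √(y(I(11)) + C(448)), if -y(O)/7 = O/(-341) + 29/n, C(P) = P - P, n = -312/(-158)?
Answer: 19*I*√200615415/26598 ≈ 10.118*I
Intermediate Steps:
n = 156/79 (n = -312*(-1/158) = 156/79 ≈ 1.9747)
C(P) = 0
y(O) = -16037/156 + 7*O/341 (y(O) = -7*(O/(-341) + 29/(156/79)) = -7*(O*(-1/341) + 29*(79/156)) = -7*(-O/341 + 2291/156) = -7*(2291/156 - O/341) = -16037/156 + 7*O/341)
√(y(I(11)) + C(448)) = √((-16037/156 + (7/341)*21) + 0) = √((-16037/156 + 147/341) + 0) = √(-5445685/53196 + 0) = √(-5445685/53196) = 19*I*√200615415/26598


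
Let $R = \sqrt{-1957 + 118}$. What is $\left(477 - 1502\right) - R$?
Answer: $-1025 - i \sqrt{1839} \approx -1025.0 - 42.884 i$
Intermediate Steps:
$R = i \sqrt{1839}$ ($R = \sqrt{-1839} = i \sqrt{1839} \approx 42.884 i$)
$\left(477 - 1502\right) - R = \left(477 - 1502\right) - i \sqrt{1839} = -1025 - i \sqrt{1839}$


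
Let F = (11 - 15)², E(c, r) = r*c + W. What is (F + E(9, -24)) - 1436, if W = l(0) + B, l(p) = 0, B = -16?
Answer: -1652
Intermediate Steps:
W = -16 (W = 0 - 16 = -16)
E(c, r) = -16 + c*r (E(c, r) = r*c - 16 = c*r - 16 = -16 + c*r)
F = 16 (F = (-4)² = 16)
(F + E(9, -24)) - 1436 = (16 + (-16 + 9*(-24))) - 1436 = (16 + (-16 - 216)) - 1436 = (16 - 232) - 1436 = -216 - 1436 = -1652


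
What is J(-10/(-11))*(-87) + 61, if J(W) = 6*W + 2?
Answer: -6463/11 ≈ -587.54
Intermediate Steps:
J(W) = 2 + 6*W
J(-10/(-11))*(-87) + 61 = (2 + 6*(-10/(-11)))*(-87) + 61 = (2 + 6*(-10*(-1/11)))*(-87) + 61 = (2 + 6*(10/11))*(-87) + 61 = (2 + 60/11)*(-87) + 61 = (82/11)*(-87) + 61 = -7134/11 + 61 = -6463/11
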